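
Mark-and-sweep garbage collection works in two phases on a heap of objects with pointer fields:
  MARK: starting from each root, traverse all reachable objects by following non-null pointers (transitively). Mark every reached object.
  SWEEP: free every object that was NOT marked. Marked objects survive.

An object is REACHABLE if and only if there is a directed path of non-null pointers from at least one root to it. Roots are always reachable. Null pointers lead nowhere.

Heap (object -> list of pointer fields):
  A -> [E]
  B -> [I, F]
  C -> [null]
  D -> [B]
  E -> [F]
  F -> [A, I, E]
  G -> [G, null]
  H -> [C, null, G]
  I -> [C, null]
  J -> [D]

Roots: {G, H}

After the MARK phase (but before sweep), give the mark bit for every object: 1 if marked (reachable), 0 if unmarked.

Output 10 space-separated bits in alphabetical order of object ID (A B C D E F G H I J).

Roots: G H
Mark G: refs=G null, marked=G
Mark H: refs=C null G, marked=G H
Mark C: refs=null, marked=C G H
Unmarked (collected): A B D E F I J

Answer: 0 0 1 0 0 0 1 1 0 0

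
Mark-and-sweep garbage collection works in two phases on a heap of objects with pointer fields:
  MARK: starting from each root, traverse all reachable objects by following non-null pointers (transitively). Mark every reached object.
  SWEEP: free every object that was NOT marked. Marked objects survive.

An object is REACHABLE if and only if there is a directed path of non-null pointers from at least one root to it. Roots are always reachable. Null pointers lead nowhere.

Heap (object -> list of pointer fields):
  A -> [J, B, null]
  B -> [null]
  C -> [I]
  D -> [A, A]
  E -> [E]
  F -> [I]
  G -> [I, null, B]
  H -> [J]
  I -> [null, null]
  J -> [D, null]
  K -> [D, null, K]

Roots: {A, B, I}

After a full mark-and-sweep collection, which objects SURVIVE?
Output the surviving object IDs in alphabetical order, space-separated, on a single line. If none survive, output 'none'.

Roots: A B I
Mark A: refs=J B null, marked=A
Mark B: refs=null, marked=A B
Mark I: refs=null null, marked=A B I
Mark J: refs=D null, marked=A B I J
Mark D: refs=A A, marked=A B D I J
Unmarked (collected): C E F G H K

Answer: A B D I J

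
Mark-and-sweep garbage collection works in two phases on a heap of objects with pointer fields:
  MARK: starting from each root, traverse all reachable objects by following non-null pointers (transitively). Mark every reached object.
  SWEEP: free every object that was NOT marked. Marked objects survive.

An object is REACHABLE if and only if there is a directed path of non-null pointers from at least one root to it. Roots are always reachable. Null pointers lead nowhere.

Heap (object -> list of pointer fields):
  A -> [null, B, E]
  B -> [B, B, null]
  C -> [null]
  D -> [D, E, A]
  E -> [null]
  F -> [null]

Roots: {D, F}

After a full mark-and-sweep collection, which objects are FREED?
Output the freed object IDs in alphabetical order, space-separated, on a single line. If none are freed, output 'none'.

Roots: D F
Mark D: refs=D E A, marked=D
Mark F: refs=null, marked=D F
Mark E: refs=null, marked=D E F
Mark A: refs=null B E, marked=A D E F
Mark B: refs=B B null, marked=A B D E F
Unmarked (collected): C

Answer: C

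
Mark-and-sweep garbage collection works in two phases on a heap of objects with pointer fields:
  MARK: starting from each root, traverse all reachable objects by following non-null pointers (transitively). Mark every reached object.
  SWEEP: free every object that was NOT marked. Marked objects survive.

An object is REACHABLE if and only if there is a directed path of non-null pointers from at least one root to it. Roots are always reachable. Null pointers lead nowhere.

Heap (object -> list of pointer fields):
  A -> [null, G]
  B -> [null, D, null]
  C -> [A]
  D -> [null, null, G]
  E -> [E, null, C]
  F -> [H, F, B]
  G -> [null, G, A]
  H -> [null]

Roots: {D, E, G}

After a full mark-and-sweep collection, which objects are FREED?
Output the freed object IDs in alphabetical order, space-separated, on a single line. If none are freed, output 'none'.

Roots: D E G
Mark D: refs=null null G, marked=D
Mark E: refs=E null C, marked=D E
Mark G: refs=null G A, marked=D E G
Mark C: refs=A, marked=C D E G
Mark A: refs=null G, marked=A C D E G
Unmarked (collected): B F H

Answer: B F H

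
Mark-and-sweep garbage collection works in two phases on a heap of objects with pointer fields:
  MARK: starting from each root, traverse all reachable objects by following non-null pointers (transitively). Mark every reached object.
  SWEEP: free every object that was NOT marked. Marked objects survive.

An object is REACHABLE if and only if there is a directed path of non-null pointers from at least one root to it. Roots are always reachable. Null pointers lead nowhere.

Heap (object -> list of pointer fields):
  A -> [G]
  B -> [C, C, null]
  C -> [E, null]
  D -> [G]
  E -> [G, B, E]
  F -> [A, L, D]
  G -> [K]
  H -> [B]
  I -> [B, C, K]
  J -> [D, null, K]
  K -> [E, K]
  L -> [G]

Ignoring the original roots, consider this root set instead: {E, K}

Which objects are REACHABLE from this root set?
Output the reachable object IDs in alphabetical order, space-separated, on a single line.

Answer: B C E G K

Derivation:
Roots: E K
Mark E: refs=G B E, marked=E
Mark K: refs=E K, marked=E K
Mark G: refs=K, marked=E G K
Mark B: refs=C C null, marked=B E G K
Mark C: refs=E null, marked=B C E G K
Unmarked (collected): A D F H I J L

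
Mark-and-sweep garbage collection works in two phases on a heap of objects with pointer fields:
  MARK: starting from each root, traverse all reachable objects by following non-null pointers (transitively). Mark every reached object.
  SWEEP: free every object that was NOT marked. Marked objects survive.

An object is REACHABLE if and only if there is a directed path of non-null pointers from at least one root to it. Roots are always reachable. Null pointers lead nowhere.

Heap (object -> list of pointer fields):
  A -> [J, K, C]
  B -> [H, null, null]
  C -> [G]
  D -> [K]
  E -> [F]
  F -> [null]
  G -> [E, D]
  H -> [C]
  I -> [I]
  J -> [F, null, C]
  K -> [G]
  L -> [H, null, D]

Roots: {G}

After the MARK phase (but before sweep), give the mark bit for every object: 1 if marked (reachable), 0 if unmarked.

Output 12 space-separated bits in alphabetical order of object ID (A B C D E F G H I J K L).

Roots: G
Mark G: refs=E D, marked=G
Mark E: refs=F, marked=E G
Mark D: refs=K, marked=D E G
Mark F: refs=null, marked=D E F G
Mark K: refs=G, marked=D E F G K
Unmarked (collected): A B C H I J L

Answer: 0 0 0 1 1 1 1 0 0 0 1 0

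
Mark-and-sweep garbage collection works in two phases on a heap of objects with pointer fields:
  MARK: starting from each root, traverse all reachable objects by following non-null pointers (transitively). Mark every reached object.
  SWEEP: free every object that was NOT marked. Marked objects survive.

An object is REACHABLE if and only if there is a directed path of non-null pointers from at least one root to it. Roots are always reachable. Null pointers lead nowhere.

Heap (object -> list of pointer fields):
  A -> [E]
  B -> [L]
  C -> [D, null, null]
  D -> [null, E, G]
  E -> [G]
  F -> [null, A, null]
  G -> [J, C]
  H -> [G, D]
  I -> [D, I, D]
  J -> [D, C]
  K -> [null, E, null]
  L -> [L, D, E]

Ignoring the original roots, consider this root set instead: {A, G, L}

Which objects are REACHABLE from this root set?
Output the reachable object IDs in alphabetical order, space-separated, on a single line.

Answer: A C D E G J L

Derivation:
Roots: A G L
Mark A: refs=E, marked=A
Mark G: refs=J C, marked=A G
Mark L: refs=L D E, marked=A G L
Mark E: refs=G, marked=A E G L
Mark J: refs=D C, marked=A E G J L
Mark C: refs=D null null, marked=A C E G J L
Mark D: refs=null E G, marked=A C D E G J L
Unmarked (collected): B F H I K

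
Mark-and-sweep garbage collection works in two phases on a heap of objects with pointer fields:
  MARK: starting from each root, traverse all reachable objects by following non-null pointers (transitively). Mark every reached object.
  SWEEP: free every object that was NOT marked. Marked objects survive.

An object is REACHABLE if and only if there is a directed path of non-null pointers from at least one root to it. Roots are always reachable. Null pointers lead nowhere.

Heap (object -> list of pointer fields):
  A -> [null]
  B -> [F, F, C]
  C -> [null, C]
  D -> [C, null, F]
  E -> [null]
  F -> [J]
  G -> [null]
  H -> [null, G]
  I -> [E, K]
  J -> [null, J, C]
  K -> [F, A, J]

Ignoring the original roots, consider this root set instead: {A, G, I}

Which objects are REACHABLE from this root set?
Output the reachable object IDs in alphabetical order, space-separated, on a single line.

Answer: A C E F G I J K

Derivation:
Roots: A G I
Mark A: refs=null, marked=A
Mark G: refs=null, marked=A G
Mark I: refs=E K, marked=A G I
Mark E: refs=null, marked=A E G I
Mark K: refs=F A J, marked=A E G I K
Mark F: refs=J, marked=A E F G I K
Mark J: refs=null J C, marked=A E F G I J K
Mark C: refs=null C, marked=A C E F G I J K
Unmarked (collected): B D H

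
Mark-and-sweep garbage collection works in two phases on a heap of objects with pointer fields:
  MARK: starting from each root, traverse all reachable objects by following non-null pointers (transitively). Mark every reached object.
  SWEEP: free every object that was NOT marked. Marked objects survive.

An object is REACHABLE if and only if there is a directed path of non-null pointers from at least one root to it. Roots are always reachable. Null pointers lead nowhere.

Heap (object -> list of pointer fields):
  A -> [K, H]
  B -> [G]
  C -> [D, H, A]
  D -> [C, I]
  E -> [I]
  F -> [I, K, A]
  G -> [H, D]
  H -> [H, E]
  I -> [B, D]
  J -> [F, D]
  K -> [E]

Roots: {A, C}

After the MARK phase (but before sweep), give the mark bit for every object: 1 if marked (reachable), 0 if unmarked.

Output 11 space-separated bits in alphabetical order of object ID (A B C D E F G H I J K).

Roots: A C
Mark A: refs=K H, marked=A
Mark C: refs=D H A, marked=A C
Mark K: refs=E, marked=A C K
Mark H: refs=H E, marked=A C H K
Mark D: refs=C I, marked=A C D H K
Mark E: refs=I, marked=A C D E H K
Mark I: refs=B D, marked=A C D E H I K
Mark B: refs=G, marked=A B C D E H I K
Mark G: refs=H D, marked=A B C D E G H I K
Unmarked (collected): F J

Answer: 1 1 1 1 1 0 1 1 1 0 1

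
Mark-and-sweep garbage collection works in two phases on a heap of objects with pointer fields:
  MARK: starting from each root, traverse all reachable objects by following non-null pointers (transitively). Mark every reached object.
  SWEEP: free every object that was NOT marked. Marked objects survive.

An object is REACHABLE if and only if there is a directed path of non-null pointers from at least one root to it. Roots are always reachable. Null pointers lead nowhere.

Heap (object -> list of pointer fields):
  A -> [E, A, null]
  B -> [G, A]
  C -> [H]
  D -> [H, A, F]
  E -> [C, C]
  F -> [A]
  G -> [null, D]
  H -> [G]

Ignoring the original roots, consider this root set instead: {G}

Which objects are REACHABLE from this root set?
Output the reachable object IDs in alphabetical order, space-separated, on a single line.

Roots: G
Mark G: refs=null D, marked=G
Mark D: refs=H A F, marked=D G
Mark H: refs=G, marked=D G H
Mark A: refs=E A null, marked=A D G H
Mark F: refs=A, marked=A D F G H
Mark E: refs=C C, marked=A D E F G H
Mark C: refs=H, marked=A C D E F G H
Unmarked (collected): B

Answer: A C D E F G H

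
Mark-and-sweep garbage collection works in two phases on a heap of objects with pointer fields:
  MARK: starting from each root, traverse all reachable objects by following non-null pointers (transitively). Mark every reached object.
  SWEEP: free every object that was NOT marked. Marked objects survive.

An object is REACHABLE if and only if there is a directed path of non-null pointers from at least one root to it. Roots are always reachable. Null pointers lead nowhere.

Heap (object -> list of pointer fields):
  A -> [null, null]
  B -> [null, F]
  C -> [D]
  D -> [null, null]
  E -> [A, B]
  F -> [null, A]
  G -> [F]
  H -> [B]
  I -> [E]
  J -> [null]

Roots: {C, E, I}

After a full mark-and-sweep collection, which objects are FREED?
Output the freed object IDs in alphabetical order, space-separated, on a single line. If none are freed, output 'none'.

Roots: C E I
Mark C: refs=D, marked=C
Mark E: refs=A B, marked=C E
Mark I: refs=E, marked=C E I
Mark D: refs=null null, marked=C D E I
Mark A: refs=null null, marked=A C D E I
Mark B: refs=null F, marked=A B C D E I
Mark F: refs=null A, marked=A B C D E F I
Unmarked (collected): G H J

Answer: G H J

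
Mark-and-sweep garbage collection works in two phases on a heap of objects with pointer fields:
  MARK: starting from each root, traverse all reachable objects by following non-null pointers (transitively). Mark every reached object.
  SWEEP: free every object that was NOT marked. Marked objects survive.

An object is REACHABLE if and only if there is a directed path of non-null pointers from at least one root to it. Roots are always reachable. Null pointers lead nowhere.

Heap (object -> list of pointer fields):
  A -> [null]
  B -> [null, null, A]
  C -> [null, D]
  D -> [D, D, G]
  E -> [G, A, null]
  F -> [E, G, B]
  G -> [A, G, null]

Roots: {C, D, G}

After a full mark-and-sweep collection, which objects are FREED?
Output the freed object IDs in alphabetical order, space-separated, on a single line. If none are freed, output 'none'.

Roots: C D G
Mark C: refs=null D, marked=C
Mark D: refs=D D G, marked=C D
Mark G: refs=A G null, marked=C D G
Mark A: refs=null, marked=A C D G
Unmarked (collected): B E F

Answer: B E F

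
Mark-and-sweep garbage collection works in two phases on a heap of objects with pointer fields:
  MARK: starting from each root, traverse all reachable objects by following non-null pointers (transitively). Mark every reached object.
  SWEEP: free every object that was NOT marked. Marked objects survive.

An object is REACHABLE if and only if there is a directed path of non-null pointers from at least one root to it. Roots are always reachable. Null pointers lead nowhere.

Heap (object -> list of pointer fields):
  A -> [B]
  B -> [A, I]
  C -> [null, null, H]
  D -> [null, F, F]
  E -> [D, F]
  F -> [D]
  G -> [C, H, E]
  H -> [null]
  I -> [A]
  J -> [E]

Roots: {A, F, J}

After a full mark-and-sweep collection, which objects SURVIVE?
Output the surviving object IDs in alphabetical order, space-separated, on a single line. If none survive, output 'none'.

Roots: A F J
Mark A: refs=B, marked=A
Mark F: refs=D, marked=A F
Mark J: refs=E, marked=A F J
Mark B: refs=A I, marked=A B F J
Mark D: refs=null F F, marked=A B D F J
Mark E: refs=D F, marked=A B D E F J
Mark I: refs=A, marked=A B D E F I J
Unmarked (collected): C G H

Answer: A B D E F I J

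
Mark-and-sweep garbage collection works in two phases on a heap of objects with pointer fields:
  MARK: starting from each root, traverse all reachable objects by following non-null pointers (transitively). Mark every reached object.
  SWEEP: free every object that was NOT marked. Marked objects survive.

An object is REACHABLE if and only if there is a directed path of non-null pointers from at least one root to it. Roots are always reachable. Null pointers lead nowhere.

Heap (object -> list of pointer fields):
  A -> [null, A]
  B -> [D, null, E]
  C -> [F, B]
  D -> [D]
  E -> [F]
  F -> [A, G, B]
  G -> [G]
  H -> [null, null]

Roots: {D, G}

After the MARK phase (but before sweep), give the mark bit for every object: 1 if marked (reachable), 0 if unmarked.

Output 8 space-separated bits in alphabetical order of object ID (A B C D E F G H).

Roots: D G
Mark D: refs=D, marked=D
Mark G: refs=G, marked=D G
Unmarked (collected): A B C E F H

Answer: 0 0 0 1 0 0 1 0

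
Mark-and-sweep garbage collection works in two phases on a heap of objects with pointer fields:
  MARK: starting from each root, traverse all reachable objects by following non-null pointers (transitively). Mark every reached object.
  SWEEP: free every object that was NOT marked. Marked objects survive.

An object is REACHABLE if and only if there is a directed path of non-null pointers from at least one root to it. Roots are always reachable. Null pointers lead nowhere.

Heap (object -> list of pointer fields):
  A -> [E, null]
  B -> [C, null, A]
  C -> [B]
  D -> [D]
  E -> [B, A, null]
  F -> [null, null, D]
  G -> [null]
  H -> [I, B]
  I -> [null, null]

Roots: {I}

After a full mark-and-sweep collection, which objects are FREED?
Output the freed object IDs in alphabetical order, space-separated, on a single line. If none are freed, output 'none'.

Roots: I
Mark I: refs=null null, marked=I
Unmarked (collected): A B C D E F G H

Answer: A B C D E F G H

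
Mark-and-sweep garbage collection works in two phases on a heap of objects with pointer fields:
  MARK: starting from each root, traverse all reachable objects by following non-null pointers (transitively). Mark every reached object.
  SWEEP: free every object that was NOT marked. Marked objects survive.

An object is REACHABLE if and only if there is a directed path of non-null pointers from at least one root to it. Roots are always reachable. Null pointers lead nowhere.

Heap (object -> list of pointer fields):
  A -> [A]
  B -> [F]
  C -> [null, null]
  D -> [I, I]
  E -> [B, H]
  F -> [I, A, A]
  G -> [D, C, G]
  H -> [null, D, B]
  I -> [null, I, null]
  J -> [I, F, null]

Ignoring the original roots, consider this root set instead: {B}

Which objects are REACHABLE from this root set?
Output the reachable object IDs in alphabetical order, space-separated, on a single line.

Roots: B
Mark B: refs=F, marked=B
Mark F: refs=I A A, marked=B F
Mark I: refs=null I null, marked=B F I
Mark A: refs=A, marked=A B F I
Unmarked (collected): C D E G H J

Answer: A B F I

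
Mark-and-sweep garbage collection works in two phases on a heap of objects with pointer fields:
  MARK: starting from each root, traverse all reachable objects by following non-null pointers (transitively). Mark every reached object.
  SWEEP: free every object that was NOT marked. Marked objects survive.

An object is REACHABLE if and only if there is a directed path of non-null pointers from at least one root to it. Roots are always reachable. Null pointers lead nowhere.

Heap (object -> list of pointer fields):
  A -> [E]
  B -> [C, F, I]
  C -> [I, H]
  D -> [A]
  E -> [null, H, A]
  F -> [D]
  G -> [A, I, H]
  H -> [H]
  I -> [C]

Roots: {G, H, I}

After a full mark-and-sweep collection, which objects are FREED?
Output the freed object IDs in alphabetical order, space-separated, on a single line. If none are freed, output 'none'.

Roots: G H I
Mark G: refs=A I H, marked=G
Mark H: refs=H, marked=G H
Mark I: refs=C, marked=G H I
Mark A: refs=E, marked=A G H I
Mark C: refs=I H, marked=A C G H I
Mark E: refs=null H A, marked=A C E G H I
Unmarked (collected): B D F

Answer: B D F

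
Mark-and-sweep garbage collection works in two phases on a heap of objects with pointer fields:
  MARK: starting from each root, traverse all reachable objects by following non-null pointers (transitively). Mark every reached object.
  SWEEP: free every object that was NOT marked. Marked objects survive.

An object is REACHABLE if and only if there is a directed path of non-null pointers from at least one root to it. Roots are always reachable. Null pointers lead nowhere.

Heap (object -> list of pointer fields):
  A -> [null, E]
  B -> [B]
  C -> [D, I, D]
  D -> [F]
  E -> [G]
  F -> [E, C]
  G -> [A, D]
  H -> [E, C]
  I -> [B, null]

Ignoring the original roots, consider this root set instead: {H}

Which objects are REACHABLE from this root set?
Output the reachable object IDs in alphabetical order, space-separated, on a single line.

Roots: H
Mark H: refs=E C, marked=H
Mark E: refs=G, marked=E H
Mark C: refs=D I D, marked=C E H
Mark G: refs=A D, marked=C E G H
Mark D: refs=F, marked=C D E G H
Mark I: refs=B null, marked=C D E G H I
Mark A: refs=null E, marked=A C D E G H I
Mark F: refs=E C, marked=A C D E F G H I
Mark B: refs=B, marked=A B C D E F G H I
Unmarked (collected): (none)

Answer: A B C D E F G H I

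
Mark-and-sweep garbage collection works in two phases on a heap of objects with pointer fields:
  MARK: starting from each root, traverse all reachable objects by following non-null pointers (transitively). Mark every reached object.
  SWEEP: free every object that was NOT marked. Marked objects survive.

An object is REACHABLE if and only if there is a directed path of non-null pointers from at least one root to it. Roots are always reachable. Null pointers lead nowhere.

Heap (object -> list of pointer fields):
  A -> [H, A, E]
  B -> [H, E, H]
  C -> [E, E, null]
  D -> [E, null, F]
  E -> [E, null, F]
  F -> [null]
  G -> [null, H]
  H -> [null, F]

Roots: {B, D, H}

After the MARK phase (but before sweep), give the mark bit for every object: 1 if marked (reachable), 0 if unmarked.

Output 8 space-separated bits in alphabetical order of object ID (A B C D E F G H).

Answer: 0 1 0 1 1 1 0 1

Derivation:
Roots: B D H
Mark B: refs=H E H, marked=B
Mark D: refs=E null F, marked=B D
Mark H: refs=null F, marked=B D H
Mark E: refs=E null F, marked=B D E H
Mark F: refs=null, marked=B D E F H
Unmarked (collected): A C G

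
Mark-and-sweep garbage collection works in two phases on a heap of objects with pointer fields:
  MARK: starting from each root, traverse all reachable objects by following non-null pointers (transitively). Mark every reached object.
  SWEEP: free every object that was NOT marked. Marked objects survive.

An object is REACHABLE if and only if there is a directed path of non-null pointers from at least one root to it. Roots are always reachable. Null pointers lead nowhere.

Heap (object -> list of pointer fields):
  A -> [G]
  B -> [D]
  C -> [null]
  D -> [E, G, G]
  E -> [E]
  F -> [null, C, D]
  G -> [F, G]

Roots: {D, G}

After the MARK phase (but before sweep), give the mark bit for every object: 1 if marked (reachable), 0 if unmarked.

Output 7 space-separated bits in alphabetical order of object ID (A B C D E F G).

Roots: D G
Mark D: refs=E G G, marked=D
Mark G: refs=F G, marked=D G
Mark E: refs=E, marked=D E G
Mark F: refs=null C D, marked=D E F G
Mark C: refs=null, marked=C D E F G
Unmarked (collected): A B

Answer: 0 0 1 1 1 1 1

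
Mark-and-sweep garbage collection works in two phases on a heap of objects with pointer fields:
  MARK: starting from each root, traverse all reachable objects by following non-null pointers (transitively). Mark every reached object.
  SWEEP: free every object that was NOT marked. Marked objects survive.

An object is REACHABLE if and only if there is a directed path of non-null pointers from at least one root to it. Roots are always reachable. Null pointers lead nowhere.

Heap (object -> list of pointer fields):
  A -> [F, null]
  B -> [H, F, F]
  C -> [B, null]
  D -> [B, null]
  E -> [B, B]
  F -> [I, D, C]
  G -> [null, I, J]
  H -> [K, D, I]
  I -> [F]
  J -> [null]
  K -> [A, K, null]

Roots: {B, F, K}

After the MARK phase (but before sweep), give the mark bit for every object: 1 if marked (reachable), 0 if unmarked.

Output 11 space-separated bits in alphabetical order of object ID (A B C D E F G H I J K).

Roots: B F K
Mark B: refs=H F F, marked=B
Mark F: refs=I D C, marked=B F
Mark K: refs=A K null, marked=B F K
Mark H: refs=K D I, marked=B F H K
Mark I: refs=F, marked=B F H I K
Mark D: refs=B null, marked=B D F H I K
Mark C: refs=B null, marked=B C D F H I K
Mark A: refs=F null, marked=A B C D F H I K
Unmarked (collected): E G J

Answer: 1 1 1 1 0 1 0 1 1 0 1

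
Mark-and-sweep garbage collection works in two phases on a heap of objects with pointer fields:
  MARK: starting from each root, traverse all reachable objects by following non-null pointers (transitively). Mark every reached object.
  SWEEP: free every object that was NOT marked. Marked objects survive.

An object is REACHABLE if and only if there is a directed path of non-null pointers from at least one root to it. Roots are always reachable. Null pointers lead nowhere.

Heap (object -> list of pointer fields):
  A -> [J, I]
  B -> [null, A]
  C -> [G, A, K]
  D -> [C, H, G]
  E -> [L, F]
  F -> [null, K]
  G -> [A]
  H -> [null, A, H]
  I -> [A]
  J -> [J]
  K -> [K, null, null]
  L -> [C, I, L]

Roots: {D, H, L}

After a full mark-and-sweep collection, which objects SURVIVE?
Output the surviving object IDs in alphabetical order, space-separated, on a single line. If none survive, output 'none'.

Roots: D H L
Mark D: refs=C H G, marked=D
Mark H: refs=null A H, marked=D H
Mark L: refs=C I L, marked=D H L
Mark C: refs=G A K, marked=C D H L
Mark G: refs=A, marked=C D G H L
Mark A: refs=J I, marked=A C D G H L
Mark I: refs=A, marked=A C D G H I L
Mark K: refs=K null null, marked=A C D G H I K L
Mark J: refs=J, marked=A C D G H I J K L
Unmarked (collected): B E F

Answer: A C D G H I J K L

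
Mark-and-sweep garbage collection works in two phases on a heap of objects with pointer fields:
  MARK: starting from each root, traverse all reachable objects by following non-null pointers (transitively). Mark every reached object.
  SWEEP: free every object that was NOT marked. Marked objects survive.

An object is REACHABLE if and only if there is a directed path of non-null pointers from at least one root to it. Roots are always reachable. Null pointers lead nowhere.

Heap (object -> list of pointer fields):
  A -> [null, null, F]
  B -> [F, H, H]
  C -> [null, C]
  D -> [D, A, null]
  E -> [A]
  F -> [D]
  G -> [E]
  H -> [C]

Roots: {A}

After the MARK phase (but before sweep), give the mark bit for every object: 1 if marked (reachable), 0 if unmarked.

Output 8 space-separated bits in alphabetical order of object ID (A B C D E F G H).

Answer: 1 0 0 1 0 1 0 0

Derivation:
Roots: A
Mark A: refs=null null F, marked=A
Mark F: refs=D, marked=A F
Mark D: refs=D A null, marked=A D F
Unmarked (collected): B C E G H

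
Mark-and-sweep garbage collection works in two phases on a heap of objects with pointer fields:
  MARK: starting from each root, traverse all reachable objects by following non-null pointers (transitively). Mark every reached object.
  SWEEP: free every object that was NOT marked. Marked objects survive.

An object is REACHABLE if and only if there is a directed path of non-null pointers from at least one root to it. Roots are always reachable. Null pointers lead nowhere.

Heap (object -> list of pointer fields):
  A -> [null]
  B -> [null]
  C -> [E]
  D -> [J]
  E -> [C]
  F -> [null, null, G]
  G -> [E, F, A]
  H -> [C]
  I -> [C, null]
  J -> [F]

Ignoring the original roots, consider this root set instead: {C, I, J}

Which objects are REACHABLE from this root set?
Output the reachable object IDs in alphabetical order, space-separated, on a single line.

Roots: C I J
Mark C: refs=E, marked=C
Mark I: refs=C null, marked=C I
Mark J: refs=F, marked=C I J
Mark E: refs=C, marked=C E I J
Mark F: refs=null null G, marked=C E F I J
Mark G: refs=E F A, marked=C E F G I J
Mark A: refs=null, marked=A C E F G I J
Unmarked (collected): B D H

Answer: A C E F G I J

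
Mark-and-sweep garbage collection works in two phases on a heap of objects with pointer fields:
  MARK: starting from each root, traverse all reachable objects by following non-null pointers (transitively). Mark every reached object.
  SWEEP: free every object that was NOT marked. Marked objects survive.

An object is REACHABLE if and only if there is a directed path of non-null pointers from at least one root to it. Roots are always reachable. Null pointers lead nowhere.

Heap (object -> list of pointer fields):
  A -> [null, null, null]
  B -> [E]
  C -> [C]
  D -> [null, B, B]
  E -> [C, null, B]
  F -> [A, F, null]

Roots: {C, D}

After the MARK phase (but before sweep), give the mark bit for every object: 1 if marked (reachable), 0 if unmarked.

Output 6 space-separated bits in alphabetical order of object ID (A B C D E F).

Answer: 0 1 1 1 1 0

Derivation:
Roots: C D
Mark C: refs=C, marked=C
Mark D: refs=null B B, marked=C D
Mark B: refs=E, marked=B C D
Mark E: refs=C null B, marked=B C D E
Unmarked (collected): A F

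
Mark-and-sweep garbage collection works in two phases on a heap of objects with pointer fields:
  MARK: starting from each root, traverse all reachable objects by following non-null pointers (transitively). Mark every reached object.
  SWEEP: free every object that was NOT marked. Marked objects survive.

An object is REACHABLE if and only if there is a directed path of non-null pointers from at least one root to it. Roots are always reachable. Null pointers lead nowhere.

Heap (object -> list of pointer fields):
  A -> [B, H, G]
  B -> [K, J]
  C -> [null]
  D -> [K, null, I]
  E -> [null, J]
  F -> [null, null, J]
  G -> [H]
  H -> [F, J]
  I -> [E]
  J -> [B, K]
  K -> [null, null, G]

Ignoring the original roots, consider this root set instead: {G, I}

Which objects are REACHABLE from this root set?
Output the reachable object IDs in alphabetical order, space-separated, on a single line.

Answer: B E F G H I J K

Derivation:
Roots: G I
Mark G: refs=H, marked=G
Mark I: refs=E, marked=G I
Mark H: refs=F J, marked=G H I
Mark E: refs=null J, marked=E G H I
Mark F: refs=null null J, marked=E F G H I
Mark J: refs=B K, marked=E F G H I J
Mark B: refs=K J, marked=B E F G H I J
Mark K: refs=null null G, marked=B E F G H I J K
Unmarked (collected): A C D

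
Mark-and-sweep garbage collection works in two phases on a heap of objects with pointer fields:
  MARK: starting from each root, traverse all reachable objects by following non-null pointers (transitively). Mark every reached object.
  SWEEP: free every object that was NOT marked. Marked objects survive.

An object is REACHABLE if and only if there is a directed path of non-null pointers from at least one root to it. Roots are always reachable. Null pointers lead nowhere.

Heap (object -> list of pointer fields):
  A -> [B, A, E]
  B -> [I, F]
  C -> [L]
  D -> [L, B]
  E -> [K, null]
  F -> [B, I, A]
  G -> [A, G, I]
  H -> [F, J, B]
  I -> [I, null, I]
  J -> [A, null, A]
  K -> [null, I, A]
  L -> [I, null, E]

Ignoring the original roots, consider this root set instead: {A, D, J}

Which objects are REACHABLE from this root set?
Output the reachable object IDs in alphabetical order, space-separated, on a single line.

Answer: A B D E F I J K L

Derivation:
Roots: A D J
Mark A: refs=B A E, marked=A
Mark D: refs=L B, marked=A D
Mark J: refs=A null A, marked=A D J
Mark B: refs=I F, marked=A B D J
Mark E: refs=K null, marked=A B D E J
Mark L: refs=I null E, marked=A B D E J L
Mark I: refs=I null I, marked=A B D E I J L
Mark F: refs=B I A, marked=A B D E F I J L
Mark K: refs=null I A, marked=A B D E F I J K L
Unmarked (collected): C G H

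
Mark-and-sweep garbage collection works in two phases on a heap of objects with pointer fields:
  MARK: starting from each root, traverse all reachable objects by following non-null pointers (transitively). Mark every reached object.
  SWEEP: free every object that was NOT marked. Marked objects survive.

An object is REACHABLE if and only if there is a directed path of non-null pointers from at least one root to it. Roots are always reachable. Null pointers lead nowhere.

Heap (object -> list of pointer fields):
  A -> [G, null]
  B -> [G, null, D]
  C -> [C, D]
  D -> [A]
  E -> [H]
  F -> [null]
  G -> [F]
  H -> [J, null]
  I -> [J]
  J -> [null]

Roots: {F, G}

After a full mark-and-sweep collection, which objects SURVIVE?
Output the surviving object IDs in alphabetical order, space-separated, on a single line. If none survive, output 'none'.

Answer: F G

Derivation:
Roots: F G
Mark F: refs=null, marked=F
Mark G: refs=F, marked=F G
Unmarked (collected): A B C D E H I J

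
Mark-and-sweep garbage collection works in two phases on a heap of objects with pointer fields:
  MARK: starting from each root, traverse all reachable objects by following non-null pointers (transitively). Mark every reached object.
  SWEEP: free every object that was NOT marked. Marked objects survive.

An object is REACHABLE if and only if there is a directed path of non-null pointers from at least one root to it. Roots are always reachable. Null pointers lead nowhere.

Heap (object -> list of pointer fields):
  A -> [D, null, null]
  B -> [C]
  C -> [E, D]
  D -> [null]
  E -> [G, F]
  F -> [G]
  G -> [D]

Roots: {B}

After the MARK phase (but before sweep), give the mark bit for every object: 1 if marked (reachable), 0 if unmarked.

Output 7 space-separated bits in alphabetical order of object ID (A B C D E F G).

Answer: 0 1 1 1 1 1 1

Derivation:
Roots: B
Mark B: refs=C, marked=B
Mark C: refs=E D, marked=B C
Mark E: refs=G F, marked=B C E
Mark D: refs=null, marked=B C D E
Mark G: refs=D, marked=B C D E G
Mark F: refs=G, marked=B C D E F G
Unmarked (collected): A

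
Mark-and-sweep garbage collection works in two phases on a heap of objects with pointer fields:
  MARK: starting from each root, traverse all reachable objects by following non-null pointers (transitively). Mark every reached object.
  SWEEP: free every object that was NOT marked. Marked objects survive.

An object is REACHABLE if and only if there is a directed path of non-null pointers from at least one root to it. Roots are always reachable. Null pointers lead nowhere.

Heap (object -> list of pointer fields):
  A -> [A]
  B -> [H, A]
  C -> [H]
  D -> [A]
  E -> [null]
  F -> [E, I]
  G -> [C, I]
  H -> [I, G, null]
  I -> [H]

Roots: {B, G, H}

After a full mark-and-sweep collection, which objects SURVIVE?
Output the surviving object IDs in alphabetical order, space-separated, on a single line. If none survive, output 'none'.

Roots: B G H
Mark B: refs=H A, marked=B
Mark G: refs=C I, marked=B G
Mark H: refs=I G null, marked=B G H
Mark A: refs=A, marked=A B G H
Mark C: refs=H, marked=A B C G H
Mark I: refs=H, marked=A B C G H I
Unmarked (collected): D E F

Answer: A B C G H I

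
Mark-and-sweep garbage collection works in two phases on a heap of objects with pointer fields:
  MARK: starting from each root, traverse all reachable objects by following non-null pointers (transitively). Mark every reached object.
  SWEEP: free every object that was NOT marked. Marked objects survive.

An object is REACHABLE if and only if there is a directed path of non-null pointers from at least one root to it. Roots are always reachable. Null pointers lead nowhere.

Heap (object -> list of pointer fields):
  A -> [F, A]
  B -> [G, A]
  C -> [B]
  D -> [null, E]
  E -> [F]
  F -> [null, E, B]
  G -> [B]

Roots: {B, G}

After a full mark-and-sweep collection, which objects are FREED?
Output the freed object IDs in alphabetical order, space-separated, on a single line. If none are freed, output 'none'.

Answer: C D

Derivation:
Roots: B G
Mark B: refs=G A, marked=B
Mark G: refs=B, marked=B G
Mark A: refs=F A, marked=A B G
Mark F: refs=null E B, marked=A B F G
Mark E: refs=F, marked=A B E F G
Unmarked (collected): C D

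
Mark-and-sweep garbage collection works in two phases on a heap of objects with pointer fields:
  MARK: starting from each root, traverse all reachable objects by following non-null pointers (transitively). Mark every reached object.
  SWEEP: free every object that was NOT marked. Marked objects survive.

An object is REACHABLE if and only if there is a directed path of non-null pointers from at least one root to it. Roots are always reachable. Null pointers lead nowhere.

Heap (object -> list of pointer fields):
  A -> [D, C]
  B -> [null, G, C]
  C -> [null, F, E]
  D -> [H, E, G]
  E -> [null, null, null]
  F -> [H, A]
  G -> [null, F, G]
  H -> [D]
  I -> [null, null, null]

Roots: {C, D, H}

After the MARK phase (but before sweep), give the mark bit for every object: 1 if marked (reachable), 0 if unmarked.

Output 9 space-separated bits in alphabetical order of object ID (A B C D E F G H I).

Roots: C D H
Mark C: refs=null F E, marked=C
Mark D: refs=H E G, marked=C D
Mark H: refs=D, marked=C D H
Mark F: refs=H A, marked=C D F H
Mark E: refs=null null null, marked=C D E F H
Mark G: refs=null F G, marked=C D E F G H
Mark A: refs=D C, marked=A C D E F G H
Unmarked (collected): B I

Answer: 1 0 1 1 1 1 1 1 0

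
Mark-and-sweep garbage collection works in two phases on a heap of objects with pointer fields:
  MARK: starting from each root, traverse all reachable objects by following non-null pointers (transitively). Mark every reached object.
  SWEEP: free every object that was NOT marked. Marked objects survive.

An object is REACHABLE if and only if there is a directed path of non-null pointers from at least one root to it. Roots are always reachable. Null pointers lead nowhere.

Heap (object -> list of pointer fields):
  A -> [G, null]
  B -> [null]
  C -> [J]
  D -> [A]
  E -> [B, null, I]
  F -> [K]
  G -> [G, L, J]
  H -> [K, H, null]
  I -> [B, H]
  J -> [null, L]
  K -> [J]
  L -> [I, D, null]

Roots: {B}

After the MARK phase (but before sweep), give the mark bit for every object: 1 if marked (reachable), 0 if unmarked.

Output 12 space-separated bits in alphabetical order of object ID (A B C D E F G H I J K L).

Answer: 0 1 0 0 0 0 0 0 0 0 0 0

Derivation:
Roots: B
Mark B: refs=null, marked=B
Unmarked (collected): A C D E F G H I J K L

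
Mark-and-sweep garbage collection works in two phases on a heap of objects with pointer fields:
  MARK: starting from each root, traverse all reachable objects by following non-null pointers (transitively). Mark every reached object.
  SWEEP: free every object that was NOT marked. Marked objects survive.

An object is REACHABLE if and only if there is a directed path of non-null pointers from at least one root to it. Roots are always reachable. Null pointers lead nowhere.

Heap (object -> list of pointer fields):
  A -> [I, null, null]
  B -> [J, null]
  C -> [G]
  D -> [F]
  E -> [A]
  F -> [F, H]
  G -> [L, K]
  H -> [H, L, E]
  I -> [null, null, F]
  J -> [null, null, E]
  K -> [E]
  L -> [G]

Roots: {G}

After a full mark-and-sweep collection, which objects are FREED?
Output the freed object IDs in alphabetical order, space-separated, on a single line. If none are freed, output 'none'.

Roots: G
Mark G: refs=L K, marked=G
Mark L: refs=G, marked=G L
Mark K: refs=E, marked=G K L
Mark E: refs=A, marked=E G K L
Mark A: refs=I null null, marked=A E G K L
Mark I: refs=null null F, marked=A E G I K L
Mark F: refs=F H, marked=A E F G I K L
Mark H: refs=H L E, marked=A E F G H I K L
Unmarked (collected): B C D J

Answer: B C D J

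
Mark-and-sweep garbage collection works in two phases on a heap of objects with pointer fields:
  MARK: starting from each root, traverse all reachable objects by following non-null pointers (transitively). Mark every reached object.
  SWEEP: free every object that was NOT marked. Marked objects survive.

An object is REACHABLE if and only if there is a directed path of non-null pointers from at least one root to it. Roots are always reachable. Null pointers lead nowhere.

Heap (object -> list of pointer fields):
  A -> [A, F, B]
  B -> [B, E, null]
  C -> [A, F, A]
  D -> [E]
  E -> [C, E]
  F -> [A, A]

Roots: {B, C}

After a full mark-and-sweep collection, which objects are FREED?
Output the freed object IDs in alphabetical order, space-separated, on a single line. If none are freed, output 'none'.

Answer: D

Derivation:
Roots: B C
Mark B: refs=B E null, marked=B
Mark C: refs=A F A, marked=B C
Mark E: refs=C E, marked=B C E
Mark A: refs=A F B, marked=A B C E
Mark F: refs=A A, marked=A B C E F
Unmarked (collected): D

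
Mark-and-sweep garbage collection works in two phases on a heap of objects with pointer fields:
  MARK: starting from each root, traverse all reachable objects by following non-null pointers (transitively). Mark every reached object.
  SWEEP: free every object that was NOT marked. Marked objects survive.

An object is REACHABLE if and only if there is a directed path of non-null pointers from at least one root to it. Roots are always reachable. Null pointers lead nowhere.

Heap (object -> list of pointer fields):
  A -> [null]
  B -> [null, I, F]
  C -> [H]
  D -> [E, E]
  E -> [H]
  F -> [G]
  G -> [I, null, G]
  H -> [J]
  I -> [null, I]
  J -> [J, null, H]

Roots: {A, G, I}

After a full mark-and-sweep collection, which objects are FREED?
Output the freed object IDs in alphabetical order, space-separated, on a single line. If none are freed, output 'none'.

Answer: B C D E F H J

Derivation:
Roots: A G I
Mark A: refs=null, marked=A
Mark G: refs=I null G, marked=A G
Mark I: refs=null I, marked=A G I
Unmarked (collected): B C D E F H J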